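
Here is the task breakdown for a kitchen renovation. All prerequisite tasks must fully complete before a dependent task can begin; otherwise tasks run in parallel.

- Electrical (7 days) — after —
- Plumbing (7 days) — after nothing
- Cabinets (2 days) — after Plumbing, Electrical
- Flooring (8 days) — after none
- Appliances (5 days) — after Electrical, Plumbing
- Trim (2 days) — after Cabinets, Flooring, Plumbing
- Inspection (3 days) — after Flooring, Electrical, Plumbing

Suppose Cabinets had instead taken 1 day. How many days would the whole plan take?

The binding path is Plumbing→Appliances = 7+5 = 12; finish at 12 days.
Cabinets has 1 day of float (longest path through it is 11).
No other chain overtakes it, so the finish is 12 days.

12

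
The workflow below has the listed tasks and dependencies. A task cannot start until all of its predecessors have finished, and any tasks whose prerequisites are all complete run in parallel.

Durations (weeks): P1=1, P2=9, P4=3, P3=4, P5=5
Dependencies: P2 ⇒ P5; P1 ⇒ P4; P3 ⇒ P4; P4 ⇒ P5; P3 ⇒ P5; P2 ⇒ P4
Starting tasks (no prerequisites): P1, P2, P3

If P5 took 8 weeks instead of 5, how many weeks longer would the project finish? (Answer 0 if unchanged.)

3

Baseline: P2→P4→P5 = 9+3+5 = 17 → 17 weeks.
P5 is on the critical path; changing it to 8 makes that path 20 weeks.
That remains the longest chain; total 20 weeks.
Change in finish: 20 − 17 = +3 weeks.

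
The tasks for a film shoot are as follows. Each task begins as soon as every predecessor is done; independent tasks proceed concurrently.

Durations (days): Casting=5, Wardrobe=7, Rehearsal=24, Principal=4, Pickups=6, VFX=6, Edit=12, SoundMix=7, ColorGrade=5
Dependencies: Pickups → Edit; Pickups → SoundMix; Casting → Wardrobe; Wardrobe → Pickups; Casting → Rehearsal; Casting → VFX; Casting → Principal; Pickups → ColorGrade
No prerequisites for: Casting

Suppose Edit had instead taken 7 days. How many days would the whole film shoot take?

The binding path is Casting→Wardrobe→Pickups→Edit = 5+7+6+12 = 30; finish at 30 days.
Since Edit is critical, the -5 change carries straight to that chain (now 25 days).
Now Casting→Rehearsal = 5+24 = 29 is longest, so the finish becomes 29 days.

29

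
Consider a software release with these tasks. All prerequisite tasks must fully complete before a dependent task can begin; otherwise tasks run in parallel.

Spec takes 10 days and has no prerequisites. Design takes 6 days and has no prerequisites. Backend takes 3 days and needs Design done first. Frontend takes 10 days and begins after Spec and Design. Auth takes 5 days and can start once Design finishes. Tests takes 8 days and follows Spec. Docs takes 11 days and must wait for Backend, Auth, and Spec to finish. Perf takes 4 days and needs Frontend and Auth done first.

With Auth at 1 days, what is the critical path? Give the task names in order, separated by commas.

As given, the longest chain is Spec→Frontend→Perf = 10+10+4 = 24, so the finish is 24 days.
Auth is off the critical path — its longest chain is 22 days, giving 2 of slack.
No other chain overtakes it, so the finish is 24 days.

Spec, Frontend, Perf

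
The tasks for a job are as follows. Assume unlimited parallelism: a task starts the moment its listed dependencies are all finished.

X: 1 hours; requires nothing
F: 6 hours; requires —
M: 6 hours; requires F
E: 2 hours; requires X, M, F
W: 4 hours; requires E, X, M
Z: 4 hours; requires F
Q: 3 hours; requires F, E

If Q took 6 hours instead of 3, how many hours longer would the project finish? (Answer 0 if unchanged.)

2

Critical path before the change: F→M→E→W = 6+6+2+4 = 18 giving 18 hours.
The longest path through Q is only 17 hours, so Q has float 1.
New critical path: F→M→E→Q = 6+6+2+6 = 20 ⇒ 20 hours.
Change in finish: 20 − 18 = +2 hours.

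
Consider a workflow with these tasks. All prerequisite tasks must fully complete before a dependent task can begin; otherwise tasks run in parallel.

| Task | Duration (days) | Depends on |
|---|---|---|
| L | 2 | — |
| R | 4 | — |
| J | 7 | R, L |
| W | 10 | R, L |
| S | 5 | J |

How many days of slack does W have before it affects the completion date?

2

Critical path: R→J→S = 4+7+5 = 16, so the finish is 16 days.
W finishes as early as 14 and must finish by 16.
Float = 16 − 14 = 2.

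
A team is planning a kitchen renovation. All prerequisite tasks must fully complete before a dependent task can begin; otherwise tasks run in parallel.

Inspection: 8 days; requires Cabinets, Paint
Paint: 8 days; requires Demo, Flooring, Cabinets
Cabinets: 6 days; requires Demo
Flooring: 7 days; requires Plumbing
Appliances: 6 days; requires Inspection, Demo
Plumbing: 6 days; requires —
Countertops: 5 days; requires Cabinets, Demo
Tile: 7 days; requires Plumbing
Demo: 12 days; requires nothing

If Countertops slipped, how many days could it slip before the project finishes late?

The longest chain is Demo→Cabinets→Paint→Inspection→Appliances = 12+6+8+8+6 = 40; overall finish 40 days.
The longest chain containing Countertops totals 23 days.
So Countertops can slip 40 − 23 = 17 days.

17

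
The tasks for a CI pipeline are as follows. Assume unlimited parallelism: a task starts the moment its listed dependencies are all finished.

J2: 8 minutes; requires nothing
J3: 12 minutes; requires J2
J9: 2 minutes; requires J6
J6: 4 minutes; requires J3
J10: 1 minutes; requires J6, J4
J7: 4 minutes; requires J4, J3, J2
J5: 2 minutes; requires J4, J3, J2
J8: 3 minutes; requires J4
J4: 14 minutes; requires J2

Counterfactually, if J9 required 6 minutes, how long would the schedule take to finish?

30

Baseline: J2→J3→J6→J9 = 8+12+4+2 = 26 → 26 minutes.
J9 lies on that path, so at 6 minutes the path becomes 30 minutes.
No other chain overtakes it, so the finish is 30 minutes.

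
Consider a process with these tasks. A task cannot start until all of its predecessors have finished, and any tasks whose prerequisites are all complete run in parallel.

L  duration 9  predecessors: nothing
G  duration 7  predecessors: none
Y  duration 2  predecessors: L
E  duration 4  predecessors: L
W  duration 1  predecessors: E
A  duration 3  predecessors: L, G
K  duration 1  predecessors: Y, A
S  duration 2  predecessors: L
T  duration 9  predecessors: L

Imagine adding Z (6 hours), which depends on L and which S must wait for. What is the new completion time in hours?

18

Originally the job takes 18 hours.
With Z inserted, S now waits for max(L, Z).
New critical path: L→T = 9+9 = 18 ⇒ 18 hours.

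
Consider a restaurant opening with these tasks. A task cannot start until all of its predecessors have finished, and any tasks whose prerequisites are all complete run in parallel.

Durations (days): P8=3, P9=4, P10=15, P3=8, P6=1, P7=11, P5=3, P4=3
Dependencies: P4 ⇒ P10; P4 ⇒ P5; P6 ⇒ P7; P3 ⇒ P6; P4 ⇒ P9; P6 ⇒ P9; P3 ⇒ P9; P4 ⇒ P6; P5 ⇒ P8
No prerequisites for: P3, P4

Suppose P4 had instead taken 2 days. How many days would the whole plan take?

Actual critical path: P3→P6→P7 = 8+1+11 = 20 ⇒ 20 days.
P4 is off the critical path — its longest chain is 18 days, giving 2 of slack.
That remains the longest chain; total 20 days.

20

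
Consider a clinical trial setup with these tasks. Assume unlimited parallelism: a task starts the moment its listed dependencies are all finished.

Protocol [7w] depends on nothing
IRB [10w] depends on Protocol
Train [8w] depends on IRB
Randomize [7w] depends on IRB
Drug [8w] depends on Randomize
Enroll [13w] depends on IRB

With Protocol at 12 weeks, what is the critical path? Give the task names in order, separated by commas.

Critical path before the change: Protocol→IRB→Randomize→Drug = 7+10+7+8 = 32 giving 32 weeks.
Since Protocol is critical, the +5 change carries straight to that chain (now 37 weeks).
No other chain overtakes it, so the finish is 37 weeks.

Protocol, IRB, Randomize, Drug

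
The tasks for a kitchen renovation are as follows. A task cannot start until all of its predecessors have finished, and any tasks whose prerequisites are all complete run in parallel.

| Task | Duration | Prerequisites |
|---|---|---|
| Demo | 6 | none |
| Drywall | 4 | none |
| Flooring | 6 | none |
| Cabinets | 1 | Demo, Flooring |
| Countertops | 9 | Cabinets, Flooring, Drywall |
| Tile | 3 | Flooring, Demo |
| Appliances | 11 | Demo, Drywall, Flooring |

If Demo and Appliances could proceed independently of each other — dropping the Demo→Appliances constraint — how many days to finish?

Original critical path: Demo→Appliances = 6+11 = 17 ⇒ 17 days.
Dropping Demo→Appliances doesn't change Appliances's earliest start (6); another predecessor still binds.
After: Flooring→Appliances = 6+11 = 17 → 17 days.

17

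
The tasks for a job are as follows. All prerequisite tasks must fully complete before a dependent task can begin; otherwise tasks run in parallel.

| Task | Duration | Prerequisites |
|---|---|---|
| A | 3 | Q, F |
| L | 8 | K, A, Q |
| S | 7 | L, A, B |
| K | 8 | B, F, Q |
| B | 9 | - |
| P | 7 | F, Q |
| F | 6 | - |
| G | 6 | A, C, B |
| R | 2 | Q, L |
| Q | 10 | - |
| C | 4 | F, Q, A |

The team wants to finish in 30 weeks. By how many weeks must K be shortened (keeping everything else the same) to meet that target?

3

Current finish: 33 weeks; target: 30.
K is on every critical path, so each week cut from K cuts the finish by one (this holds down to a finish of 28).
Need 33 − 30 = 3 weeks off K → K becomes 5 weeks, finish becomes 30.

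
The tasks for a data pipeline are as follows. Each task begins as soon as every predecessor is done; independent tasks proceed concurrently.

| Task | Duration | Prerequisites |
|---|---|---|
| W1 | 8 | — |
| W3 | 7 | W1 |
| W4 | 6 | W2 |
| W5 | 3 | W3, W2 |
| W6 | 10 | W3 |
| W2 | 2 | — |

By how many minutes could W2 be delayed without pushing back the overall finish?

The longest chain is W1→W3→W6 = 8+7+10 = 25; overall finish 25 minutes.
Longest path through W2: 8 minutes (earliest finish 2, latest finish 19).
Float = 25 − 8 = 17.

17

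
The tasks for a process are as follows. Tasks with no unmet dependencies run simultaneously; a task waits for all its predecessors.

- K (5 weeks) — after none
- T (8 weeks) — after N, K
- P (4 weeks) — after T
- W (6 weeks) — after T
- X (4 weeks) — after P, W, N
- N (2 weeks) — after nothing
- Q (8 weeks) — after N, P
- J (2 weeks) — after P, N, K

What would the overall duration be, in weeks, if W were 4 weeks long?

25

Baseline: K→T→P→Q = 5+8+4+8 = 25 → 25 weeks.
W has 2 weeks of float (longest path through it is 23).
No other chain overtakes it, so the finish is 25 weeks.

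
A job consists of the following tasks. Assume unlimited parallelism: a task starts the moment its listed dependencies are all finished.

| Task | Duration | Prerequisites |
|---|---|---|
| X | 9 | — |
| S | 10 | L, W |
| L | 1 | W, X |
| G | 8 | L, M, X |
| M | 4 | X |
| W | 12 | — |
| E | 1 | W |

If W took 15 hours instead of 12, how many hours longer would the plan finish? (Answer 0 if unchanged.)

3

Actual critical path: W→L→S = 12+1+10 = 23 ⇒ 23 hours.
W is on the critical path; changing it to 15 makes that path 26 hours.
The critical path is still W→L→S; finish is now 26 hours.
Change in finish: 26 − 23 = +3 hours.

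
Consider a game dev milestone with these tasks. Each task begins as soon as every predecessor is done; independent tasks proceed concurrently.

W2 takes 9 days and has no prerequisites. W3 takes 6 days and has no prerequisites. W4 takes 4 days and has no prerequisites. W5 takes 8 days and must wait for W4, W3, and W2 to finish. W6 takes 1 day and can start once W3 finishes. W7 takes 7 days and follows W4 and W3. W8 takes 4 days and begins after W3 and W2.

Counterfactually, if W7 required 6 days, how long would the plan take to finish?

The binding path is W2→W5 = 9+8 = 17; finish at 17 days.
The longest path through W7 is only 13 days, so W7 has float 4.
No other chain overtakes it, so the finish is 17 days.

17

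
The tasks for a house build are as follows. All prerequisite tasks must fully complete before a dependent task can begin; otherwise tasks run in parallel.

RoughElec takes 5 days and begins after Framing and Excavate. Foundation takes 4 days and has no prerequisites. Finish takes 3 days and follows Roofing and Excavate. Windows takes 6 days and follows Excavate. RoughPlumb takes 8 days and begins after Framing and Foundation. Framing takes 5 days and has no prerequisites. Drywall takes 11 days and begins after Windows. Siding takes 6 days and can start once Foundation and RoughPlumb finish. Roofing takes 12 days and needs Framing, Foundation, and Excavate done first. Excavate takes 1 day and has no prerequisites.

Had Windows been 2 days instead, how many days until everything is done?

20

Baseline: Framing→Roofing→Finish = 5+12+3 = 20 → 20 days.
The longest path through Windows is only 18 days, so Windows has float 2.
No other chain overtakes it, so the finish is 20 days.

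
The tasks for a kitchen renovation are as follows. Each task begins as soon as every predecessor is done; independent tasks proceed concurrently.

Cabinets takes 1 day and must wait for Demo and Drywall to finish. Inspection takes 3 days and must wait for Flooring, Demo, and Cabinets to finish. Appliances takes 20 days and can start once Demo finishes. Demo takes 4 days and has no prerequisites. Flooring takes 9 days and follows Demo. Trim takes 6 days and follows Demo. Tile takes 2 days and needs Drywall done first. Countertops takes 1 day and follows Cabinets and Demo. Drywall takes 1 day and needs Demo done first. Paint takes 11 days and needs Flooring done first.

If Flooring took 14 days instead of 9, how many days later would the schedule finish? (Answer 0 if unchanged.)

5

As given, the longest chain is Demo→Flooring→Paint = 4+9+11 = 24, so the finish is 24 days.
Flooring is on the critical path; changing it to 14 makes that path 29 days.
The critical path is still Demo→Flooring→Paint; finish is now 29 days.
Change in finish: 29 − 24 = +5 days.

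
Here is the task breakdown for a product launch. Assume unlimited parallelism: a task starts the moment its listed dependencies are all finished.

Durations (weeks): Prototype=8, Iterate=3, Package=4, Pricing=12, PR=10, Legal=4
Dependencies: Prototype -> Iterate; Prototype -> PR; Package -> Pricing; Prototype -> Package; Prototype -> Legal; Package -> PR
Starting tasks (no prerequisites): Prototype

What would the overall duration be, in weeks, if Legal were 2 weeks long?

Critical path before the change: Prototype→Package→Pricing = 8+4+12 = 24 giving 24 weeks.
Legal is off the critical path — its longest chain is 12 weeks, giving 12 of slack.
No other chain overtakes it, so the finish is 24 weeks.

24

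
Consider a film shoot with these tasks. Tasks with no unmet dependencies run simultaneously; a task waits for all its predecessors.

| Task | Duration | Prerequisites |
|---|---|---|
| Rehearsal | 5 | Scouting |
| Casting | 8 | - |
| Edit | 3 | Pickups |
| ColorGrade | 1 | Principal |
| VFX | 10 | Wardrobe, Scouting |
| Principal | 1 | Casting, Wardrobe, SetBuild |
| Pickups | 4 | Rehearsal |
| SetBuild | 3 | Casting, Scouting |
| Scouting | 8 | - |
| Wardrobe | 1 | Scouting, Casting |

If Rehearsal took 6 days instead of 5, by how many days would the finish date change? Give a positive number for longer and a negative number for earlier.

1

The binding path is Scouting→Rehearsal→Pickups→Edit = 8+5+4+3 = 20; finish at 20 days.
Since Rehearsal is critical, the +1 change carries straight to that chain (now 21 days).
That remains the longest chain; total 21 days.
Change in finish: 21 − 20 = +1 days.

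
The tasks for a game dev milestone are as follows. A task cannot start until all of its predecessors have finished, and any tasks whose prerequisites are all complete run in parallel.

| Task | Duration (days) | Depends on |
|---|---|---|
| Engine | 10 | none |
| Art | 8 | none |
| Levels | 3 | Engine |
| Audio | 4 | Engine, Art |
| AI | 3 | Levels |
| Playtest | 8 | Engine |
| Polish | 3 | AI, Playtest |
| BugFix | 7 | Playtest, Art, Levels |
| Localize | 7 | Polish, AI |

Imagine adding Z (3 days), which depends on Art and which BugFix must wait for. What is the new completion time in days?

28

Originally the plan takes 28 days.
With Z inserted, BugFix now waits for max(Playtest, Art, Levels, Z).
New critical path: Engine→Playtest→Polish→Localize = 10+8+3+7 = 28 ⇒ 28 days.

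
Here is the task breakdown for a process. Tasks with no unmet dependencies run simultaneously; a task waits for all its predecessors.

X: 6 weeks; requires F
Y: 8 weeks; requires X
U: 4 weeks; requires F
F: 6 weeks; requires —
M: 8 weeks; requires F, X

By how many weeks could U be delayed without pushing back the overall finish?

Critical path: F→X→Y = 6+6+8 = 20, so the finish is 20 weeks.
Longest path through U: 10 weeks (earliest finish 10, latest finish 20).
Slack of U = 16 − 6 = 10 weeks.

10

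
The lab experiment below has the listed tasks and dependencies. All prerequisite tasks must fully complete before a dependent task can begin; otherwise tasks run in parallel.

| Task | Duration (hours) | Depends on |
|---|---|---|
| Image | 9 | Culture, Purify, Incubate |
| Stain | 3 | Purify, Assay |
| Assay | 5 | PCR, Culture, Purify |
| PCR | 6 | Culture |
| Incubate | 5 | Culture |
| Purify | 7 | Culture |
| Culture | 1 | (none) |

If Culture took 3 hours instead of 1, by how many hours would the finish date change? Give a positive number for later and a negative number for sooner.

2

Critical path before the change: Culture→Purify→Image = 1+7+9 = 17 giving 17 hours.
Culture is on the critical path; changing it to 3 makes that path 19 hours.
That remains the longest chain; total 19 hours.
Change in finish: 19 − 17 = +2 hours.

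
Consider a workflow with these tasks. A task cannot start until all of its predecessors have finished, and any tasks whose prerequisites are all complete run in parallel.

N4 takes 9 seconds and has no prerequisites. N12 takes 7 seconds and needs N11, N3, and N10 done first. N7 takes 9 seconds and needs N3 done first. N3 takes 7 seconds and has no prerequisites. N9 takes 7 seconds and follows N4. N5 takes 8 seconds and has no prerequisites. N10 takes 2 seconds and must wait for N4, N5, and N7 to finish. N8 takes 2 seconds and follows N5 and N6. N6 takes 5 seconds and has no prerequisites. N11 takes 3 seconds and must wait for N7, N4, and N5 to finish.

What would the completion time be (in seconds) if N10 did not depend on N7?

26

Before: longest chain N3→N7→N11→N12 = 7+9+3+7 = 26, finish 26.
Without N7→N10, N10's earliest start moves from 16 to 9.
The longest chain is now N3→N7→N11→N12 = 7+9+3+7 = 26, so the workflow takes 26 seconds.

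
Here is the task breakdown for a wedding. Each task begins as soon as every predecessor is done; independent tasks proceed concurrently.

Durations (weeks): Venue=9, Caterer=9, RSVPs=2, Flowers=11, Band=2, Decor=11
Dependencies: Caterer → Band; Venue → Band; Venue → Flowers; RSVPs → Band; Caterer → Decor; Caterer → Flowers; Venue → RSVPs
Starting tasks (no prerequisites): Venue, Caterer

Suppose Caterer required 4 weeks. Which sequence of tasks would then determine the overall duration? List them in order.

Actual critical path: Caterer→Flowers = 9+11 = 20 ⇒ 20 weeks.
Since Caterer is critical, the -5 change carries straight to that chain (now 15 weeks).
New critical path: Venue→Flowers = 9+11 = 20 ⇒ 20 weeks.

Venue, Flowers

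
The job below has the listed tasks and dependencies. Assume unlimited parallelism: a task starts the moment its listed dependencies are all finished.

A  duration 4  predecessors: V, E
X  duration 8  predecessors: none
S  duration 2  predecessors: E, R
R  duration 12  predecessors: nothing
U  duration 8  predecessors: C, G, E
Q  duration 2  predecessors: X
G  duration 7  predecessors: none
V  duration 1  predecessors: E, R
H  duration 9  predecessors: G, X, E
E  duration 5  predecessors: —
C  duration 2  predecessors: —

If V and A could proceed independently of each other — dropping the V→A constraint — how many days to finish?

17

Original critical path: X→H = 8+9 = 17 ⇒ 17 days.
Without V→A, A's earliest start moves from 13 to 5.
New critical path: X→H = 8+9 = 17 ⇒ 17 days.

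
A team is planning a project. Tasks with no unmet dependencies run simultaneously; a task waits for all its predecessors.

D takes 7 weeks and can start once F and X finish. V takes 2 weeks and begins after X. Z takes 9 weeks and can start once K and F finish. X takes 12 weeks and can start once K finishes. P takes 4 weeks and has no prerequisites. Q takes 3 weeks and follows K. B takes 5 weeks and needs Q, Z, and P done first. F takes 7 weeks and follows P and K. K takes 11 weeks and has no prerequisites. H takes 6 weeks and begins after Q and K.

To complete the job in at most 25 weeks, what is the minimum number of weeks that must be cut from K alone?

Current finish: 32 weeks; target: 25.
K is on every critical path, so each week cut from K cuts the finish by one (this holds down to a finish of 25).
Need 32 − 25 = 7 weeks off K → K becomes 4 weeks, finish becomes 25.

7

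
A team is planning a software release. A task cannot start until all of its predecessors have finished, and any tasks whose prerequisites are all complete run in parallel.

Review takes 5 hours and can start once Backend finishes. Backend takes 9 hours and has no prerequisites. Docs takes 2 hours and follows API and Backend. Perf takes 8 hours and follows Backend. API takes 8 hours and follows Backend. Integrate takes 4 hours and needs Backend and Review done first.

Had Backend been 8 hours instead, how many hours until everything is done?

Actual critical path: Backend→API→Docs = 9+8+2 = 19 ⇒ 19 hours.
Since Backend is critical, the -1 change carries straight to that chain (now 18 hours).
The critical path is still Backend→API→Docs; finish is now 18 hours.

18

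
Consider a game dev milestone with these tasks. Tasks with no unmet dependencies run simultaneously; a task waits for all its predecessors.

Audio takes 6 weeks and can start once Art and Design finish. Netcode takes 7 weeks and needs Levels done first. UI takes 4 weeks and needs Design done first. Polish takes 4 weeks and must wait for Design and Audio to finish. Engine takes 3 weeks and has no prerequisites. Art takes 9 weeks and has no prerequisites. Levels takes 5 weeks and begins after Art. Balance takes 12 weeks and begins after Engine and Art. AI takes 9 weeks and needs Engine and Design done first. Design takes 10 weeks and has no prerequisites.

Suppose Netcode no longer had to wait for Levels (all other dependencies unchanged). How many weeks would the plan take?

21

With the dependency in place, Art→Levels→Netcode = 9+5+7 = 21 sets the finish at 21 weeks.
Without Levels→Netcode, Netcode's earliest start moves from 14 to 0.
After: Art→Balance = 9+12 = 21 → 21 weeks.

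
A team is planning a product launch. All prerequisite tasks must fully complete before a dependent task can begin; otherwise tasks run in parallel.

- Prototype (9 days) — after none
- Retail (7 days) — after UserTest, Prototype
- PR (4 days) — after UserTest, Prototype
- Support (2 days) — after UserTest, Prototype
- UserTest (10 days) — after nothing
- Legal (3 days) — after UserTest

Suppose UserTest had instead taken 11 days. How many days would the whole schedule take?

The binding path is UserTest→Retail = 10+7 = 17; finish at 17 days.
UserTest lies on that path, so at 11 days the path becomes 18 days.
That remains the longest chain; total 18 days.

18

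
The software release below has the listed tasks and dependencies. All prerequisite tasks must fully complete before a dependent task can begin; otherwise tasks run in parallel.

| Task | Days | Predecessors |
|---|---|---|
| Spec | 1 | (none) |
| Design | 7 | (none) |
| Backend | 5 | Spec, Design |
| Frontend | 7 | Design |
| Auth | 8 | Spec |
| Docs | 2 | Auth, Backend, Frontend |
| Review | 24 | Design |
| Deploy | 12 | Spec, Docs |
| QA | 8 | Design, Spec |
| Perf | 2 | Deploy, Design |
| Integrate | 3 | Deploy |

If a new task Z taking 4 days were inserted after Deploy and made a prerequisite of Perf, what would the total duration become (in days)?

Originally the plan takes 31 days.
With Z inserted, Perf now waits for max(Deploy, Design, Z).
New critical path: Design→Frontend→Docs→Deploy→Z→Perf = 7+7+2+12+4+2 = 34 ⇒ 34 days.

34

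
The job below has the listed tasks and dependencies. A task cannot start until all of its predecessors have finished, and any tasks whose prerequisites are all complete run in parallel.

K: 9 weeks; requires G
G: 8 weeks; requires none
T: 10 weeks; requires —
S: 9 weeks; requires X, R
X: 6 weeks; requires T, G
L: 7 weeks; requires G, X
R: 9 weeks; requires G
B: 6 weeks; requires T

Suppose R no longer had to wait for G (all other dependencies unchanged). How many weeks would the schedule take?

Original critical path: G→R→S = 8+9+9 = 26 ⇒ 26 weeks.
Without G→R, R's earliest start moves from 8 to 0.
New critical path: T→X→S = 10+6+9 = 25 ⇒ 25 weeks.

25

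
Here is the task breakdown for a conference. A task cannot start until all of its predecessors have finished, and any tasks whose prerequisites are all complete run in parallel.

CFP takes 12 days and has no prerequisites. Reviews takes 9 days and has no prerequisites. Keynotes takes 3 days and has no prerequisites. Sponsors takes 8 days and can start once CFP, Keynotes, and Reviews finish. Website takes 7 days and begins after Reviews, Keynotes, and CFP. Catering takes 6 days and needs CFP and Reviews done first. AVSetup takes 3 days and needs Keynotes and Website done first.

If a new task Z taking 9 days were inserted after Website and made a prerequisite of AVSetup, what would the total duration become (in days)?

Originally the project takes 22 days.
With Z inserted, AVSetup now waits for max(Keynotes, Website, Z).
New critical path: CFP→Website→Z→AVSetup = 12+7+9+3 = 31 ⇒ 31 days.

31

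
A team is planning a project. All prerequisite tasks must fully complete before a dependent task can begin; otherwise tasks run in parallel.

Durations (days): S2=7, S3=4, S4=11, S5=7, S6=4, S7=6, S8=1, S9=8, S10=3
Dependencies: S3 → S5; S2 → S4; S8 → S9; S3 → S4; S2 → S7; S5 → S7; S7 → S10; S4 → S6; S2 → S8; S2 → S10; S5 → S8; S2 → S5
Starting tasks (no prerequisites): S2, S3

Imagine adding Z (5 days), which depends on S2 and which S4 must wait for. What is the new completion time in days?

27

Originally the schedule takes 23 days.
With Z inserted, S4 now waits for max(S2, S3, Z).
New critical path: S2→Z→S4→S6 = 7+5+11+4 = 27 ⇒ 27 days.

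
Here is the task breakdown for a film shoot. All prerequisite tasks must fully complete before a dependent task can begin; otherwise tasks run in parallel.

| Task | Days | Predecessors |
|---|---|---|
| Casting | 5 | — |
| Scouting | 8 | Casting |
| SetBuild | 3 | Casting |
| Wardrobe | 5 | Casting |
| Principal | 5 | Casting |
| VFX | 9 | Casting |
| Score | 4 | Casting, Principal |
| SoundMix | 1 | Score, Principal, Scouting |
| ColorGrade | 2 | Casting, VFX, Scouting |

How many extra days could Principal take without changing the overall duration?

Critical path: Casting→VFX→ColorGrade = 5+9+2 = 16, so the finish is 16 days.
Principal finishes as early as 10 and must finish by 11.
Float = 16 − 15 = 1.

1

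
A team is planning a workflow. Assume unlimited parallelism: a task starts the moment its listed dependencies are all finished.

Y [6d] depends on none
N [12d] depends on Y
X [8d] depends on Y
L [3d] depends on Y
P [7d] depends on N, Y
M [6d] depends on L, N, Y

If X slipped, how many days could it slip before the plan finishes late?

11

Y→N→P = 6+12+7 = 25 sets the makespan at 25 days.
The longest chain containing X totals 14 days.
Float = 25 − 14 = 11.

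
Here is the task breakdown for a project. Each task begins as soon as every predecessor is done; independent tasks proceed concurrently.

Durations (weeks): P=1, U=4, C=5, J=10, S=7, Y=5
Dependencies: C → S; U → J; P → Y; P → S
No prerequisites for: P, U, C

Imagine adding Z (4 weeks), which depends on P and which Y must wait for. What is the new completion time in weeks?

Originally the project takes 14 weeks.
With Z inserted, Y now waits for max(P, Z).
New critical path: U→J = 4+10 = 14 ⇒ 14 weeks.

14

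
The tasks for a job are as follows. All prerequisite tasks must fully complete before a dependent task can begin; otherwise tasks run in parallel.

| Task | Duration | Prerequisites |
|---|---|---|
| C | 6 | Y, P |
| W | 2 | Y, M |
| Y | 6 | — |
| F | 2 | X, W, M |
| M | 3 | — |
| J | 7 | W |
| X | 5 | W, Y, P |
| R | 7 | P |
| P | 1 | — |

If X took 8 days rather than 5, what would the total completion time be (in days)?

As given, the longest chain is Y→W→X→F = 6+2+5+2 = 15, so the finish is 15 days.
X is on the critical path; changing it to 8 makes that path 18 days.
No other chain overtakes it, so the finish is 18 days.

18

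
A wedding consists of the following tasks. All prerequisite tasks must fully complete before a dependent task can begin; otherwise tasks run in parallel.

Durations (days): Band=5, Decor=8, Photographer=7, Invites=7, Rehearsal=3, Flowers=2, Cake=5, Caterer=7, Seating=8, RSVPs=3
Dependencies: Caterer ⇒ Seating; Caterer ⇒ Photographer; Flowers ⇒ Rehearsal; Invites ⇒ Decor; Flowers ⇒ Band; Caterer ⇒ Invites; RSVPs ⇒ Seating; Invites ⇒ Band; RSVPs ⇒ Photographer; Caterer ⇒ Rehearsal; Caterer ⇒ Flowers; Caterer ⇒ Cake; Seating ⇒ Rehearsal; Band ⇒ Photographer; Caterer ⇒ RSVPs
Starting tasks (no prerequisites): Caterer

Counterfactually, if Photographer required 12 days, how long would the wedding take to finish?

31

As given, the longest chain is Caterer→Invites→Band→Photographer = 7+7+5+7 = 26, so the finish is 26 days.
Photographer is on the critical path; changing it to 12 makes that path 31 days.
No other chain overtakes it, so the finish is 31 days.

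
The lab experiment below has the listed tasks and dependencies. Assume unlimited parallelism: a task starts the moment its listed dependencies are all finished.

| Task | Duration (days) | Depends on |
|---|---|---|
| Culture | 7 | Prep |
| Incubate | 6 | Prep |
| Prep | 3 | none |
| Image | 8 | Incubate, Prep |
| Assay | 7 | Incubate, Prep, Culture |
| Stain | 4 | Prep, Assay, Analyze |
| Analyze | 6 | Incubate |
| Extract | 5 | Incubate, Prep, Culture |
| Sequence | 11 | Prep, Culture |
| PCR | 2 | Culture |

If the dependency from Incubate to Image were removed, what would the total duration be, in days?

21

Before: longest chain Prep→Culture→Sequence = 3+7+11 = 21, finish 21.
Without Incubate→Image, Image's earliest start moves from 9 to 3.
After: Prep→Culture→Sequence = 3+7+11 = 21 → 21 days.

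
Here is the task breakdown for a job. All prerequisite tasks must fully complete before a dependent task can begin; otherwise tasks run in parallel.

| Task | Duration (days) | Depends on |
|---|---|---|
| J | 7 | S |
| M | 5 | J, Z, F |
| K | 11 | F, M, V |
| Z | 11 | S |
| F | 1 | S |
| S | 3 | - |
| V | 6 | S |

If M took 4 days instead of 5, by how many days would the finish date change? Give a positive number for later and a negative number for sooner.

-1

The binding path is S→Z→M→K = 3+11+5+11 = 30; finish at 30 days.
M lies on that path, so at 4 days the path becomes 29 days.
The critical path is still S→Z→M→K; finish is now 29 days.
Change in finish: 29 − 30 = -1 days.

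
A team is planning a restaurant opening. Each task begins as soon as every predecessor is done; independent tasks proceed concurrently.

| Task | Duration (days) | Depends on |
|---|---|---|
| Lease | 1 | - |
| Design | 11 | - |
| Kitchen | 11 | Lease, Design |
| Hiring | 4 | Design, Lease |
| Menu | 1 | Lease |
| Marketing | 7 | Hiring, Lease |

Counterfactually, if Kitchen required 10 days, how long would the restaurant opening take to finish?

22

Critical path before the change: Design→Kitchen = 11+11 = 22 giving 22 days.
Kitchen lies on that path, so at 10 days the path becomes 21 days.
New critical path: Design→Hiring→Marketing = 11+4+7 = 22 ⇒ 22 days.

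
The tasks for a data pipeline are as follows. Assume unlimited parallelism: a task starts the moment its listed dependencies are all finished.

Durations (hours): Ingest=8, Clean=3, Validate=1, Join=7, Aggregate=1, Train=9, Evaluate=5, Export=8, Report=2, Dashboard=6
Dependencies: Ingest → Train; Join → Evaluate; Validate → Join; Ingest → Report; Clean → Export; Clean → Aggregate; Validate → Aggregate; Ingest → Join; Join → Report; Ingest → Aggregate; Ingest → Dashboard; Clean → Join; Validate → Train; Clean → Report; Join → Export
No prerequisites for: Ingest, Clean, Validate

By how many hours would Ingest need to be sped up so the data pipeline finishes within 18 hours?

Current finish: 23 hours; target: 18.
Ingest is on every critical path, so each hour cut from Ingest cuts the finish by one (this holds down to a finish of 18).
Need 23 − 18 = 5 hours off Ingest → Ingest becomes 3 hours, finish becomes 18.

5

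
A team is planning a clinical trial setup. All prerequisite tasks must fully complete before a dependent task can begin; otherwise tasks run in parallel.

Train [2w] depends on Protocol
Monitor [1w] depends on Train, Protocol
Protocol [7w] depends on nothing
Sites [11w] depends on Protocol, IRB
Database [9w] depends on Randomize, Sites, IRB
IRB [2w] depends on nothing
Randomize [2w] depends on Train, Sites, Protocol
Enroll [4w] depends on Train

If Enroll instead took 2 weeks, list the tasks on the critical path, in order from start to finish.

Critical path before the change: Protocol→Sites→Randomize→Database = 7+11+2+9 = 29 giving 29 weeks.
The longest path through Enroll is only 13 weeks, so Enroll has float 16.
That remains the longest chain; total 29 weeks.

Protocol, Sites, Randomize, Database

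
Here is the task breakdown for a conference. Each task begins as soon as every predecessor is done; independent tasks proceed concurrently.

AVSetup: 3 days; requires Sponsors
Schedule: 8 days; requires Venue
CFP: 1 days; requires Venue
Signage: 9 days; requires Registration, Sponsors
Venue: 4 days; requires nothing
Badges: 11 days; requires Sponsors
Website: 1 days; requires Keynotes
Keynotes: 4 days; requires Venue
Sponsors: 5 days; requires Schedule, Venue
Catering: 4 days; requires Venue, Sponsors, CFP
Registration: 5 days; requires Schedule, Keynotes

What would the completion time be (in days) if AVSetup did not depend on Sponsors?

28

Before: longest chain Venue→Schedule→Sponsors→Badges = 4+8+5+11 = 28, finish 28.
Without Sponsors→AVSetup, AVSetup's earliest start moves from 17 to 0.
New critical path: Venue→Schedule→Sponsors→Badges = 4+8+5+11 = 28 ⇒ 28 days.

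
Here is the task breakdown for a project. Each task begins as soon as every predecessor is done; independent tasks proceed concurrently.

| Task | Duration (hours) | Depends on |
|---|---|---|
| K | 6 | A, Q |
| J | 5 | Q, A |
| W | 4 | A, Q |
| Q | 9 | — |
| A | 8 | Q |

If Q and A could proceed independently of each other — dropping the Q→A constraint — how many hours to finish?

With the dependency in place, Q→A→K = 9+8+6 = 23 sets the finish at 23 hours.
Without Q→A, A's earliest start moves from 9 to 0.
The longest chain is now Q→K = 9+6 = 15, so the project takes 15 hours.

15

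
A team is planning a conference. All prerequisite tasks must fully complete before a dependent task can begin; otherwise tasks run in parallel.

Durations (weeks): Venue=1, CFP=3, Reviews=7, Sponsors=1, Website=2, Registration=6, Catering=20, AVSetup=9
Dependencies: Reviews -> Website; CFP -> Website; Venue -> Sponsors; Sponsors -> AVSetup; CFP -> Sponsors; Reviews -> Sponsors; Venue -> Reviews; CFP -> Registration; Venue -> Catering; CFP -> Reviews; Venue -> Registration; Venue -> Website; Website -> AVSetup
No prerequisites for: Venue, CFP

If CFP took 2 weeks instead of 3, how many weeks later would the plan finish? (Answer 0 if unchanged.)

0

Critical path before the change: CFP→Reviews→Website→AVSetup = 3+7+2+9 = 21 giving 21 weeks.
CFP is on the critical path; changing it to 2 makes that path 20 weeks.
Now Venue→Catering = 1+20 = 21 is longest, so the finish becomes 21 weeks.
Change in finish: 21 − 21 = +0 weeks.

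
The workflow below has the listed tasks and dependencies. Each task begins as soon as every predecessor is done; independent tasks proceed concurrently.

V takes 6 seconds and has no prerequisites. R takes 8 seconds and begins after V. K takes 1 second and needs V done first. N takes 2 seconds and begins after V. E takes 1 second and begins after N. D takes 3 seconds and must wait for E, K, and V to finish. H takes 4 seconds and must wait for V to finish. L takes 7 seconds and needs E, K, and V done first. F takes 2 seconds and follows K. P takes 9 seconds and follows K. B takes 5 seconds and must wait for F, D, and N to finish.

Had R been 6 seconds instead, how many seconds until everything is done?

17

Baseline: V→N→E→D→B = 6+2+1+3+5 = 17 → 17 seconds.
R has 3 seconds of float (longest path through it is 14).
No other chain overtakes it, so the finish is 17 seconds.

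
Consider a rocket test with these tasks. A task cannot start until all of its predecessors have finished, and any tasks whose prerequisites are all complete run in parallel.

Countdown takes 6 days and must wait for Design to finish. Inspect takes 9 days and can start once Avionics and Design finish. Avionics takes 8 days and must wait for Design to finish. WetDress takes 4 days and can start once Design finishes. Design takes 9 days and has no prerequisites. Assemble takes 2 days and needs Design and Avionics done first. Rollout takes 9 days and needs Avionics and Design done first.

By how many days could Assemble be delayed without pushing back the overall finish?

Critical path: Design→Avionics→Inspect = 9+8+9 = 26, so the finish is 26 days.
Longest path through Assemble: 19 days (earliest finish 19, latest finish 26).
So Assemble can slip 26 − 19 = 7 days.

7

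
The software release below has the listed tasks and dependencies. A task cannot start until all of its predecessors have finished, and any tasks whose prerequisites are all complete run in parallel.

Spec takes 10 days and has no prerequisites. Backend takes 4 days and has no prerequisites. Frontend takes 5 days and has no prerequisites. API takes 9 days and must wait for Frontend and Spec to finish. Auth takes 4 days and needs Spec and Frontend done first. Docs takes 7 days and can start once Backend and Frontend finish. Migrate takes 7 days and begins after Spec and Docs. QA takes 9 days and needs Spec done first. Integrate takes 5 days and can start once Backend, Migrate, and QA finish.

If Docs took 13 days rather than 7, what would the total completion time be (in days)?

The binding path is Frontend→Docs→Migrate→Integrate = 5+7+7+5 = 24; finish at 24 days.
Docs lies on that path, so at 13 days the path becomes 30 days.
The critical path is still Frontend→Docs→Migrate→Integrate; finish is now 30 days.

30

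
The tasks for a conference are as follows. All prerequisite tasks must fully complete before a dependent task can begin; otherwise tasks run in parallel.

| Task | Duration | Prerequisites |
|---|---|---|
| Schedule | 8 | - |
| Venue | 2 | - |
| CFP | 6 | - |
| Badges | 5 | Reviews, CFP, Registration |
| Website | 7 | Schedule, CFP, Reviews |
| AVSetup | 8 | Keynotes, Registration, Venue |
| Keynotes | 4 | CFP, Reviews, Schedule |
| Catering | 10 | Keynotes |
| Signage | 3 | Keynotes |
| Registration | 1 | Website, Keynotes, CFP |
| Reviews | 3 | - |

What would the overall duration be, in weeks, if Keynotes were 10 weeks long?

Baseline: Schedule→Website→Registration→AVSetup = 8+7+1+8 = 24 → 24 weeks.
Keynotes has 2 weeks of float (longest path through it is 22).
The binding chain switches to Schedule→Keynotes→Catering = 8+10+10 = 28; finish 28 weeks.

28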